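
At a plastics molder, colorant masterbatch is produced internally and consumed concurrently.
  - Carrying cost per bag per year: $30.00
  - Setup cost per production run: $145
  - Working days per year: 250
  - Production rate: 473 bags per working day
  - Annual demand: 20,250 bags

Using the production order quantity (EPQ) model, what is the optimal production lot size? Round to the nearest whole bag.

486 bags

Daily demand d = 20,250/250 = 81.000; p = 473; 1 − d/p = 0.82875
EPQ = √(2DS / (H(1 − d/p)))
    = √(2 × 20,250 × 145 / (30 × 0.82875)) ≈ 486.00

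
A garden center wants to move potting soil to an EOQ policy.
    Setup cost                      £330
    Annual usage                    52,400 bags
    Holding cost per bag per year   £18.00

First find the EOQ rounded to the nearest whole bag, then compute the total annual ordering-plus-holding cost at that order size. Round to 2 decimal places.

£24,950.19

EOQ = √(2DS/H) = √(2 × 52,400 × 330 / 18)
    = √(1,921,333.33) ≈ 1,386.12 → Q = 1,386 bags
Annual ordering cost = (D/Q)·S = (52,400/1,386) × 330 = £12,476.19
Annual holding cost  = (Q/2)·H = (1,386/2) × 18 = £12,474.00
Total = £12,476.19 + £12,474.00 = £24,950.19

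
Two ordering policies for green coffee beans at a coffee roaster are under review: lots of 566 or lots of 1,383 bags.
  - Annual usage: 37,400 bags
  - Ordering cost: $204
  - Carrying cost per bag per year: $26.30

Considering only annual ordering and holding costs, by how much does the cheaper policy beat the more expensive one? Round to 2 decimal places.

Annual cost at Q: ordering D·S/Q plus holding Q·H/2.
TC(566) = (37,400/566)×204 + (566/2)×26.3 = $20,922.76
TC(1,383) = (37,400/1,383)×204 + (1,383/2)×26.3 = $23,703.15
Cheaper: Q = 566.  Difference = $2,780.39

$2,780.39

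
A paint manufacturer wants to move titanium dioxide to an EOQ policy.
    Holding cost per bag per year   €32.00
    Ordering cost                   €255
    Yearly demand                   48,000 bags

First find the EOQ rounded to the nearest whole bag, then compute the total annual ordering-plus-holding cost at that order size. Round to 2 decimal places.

Optimal lot size Q* = (2 × 48,000 × €255 / €32)^½ ≈ 874.64 → Q = 875 bags
Annual ordering cost = (D/Q)·S = (48,000/875) × 255 = €13,988.57
Annual holding cost  = (Q/2)·H = (875/2) × 32 = €14,000.00
Total = €13,988.57 + €14,000.00 = €27,988.57

€27,988.57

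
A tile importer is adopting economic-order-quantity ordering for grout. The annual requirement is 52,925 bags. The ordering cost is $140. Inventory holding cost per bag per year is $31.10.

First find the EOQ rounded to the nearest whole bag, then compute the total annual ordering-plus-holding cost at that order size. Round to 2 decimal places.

Optimal lot size Q* = (2 × 52,925 × $140 / $31.1)^½ ≈ 690.29 → Q = 690 bags
Orders/yr = 52,925/690 = 76.703; ordering cost = 76.703 × $140 = $10,738.41
Average inventory = 690/2 = 345; holding cost = 345 × $31.1 = $10,729.50
Total = $10,738.41 + $10,729.50 = $21,467.91

$21,467.91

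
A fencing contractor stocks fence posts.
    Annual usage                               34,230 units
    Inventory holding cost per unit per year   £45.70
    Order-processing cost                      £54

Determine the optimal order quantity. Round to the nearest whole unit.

Optimal lot size Q* = (2 × 34,230 × £54 / £45.7)^½ ≈ 284.42

284 units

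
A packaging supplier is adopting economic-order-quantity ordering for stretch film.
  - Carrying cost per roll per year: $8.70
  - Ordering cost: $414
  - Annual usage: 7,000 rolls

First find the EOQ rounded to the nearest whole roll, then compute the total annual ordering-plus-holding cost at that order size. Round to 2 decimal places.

EOQ = √(2DS/H) = √(2 × 7,000 × 414 / 8.7)
    = √(666,206.90) ≈ 816.21 → Q = 816 rolls
Ordering: D/Q × S = 7,000/816 × $414 = $3,551.47
Holding:  Q/2 × H = 816/2 × $8.7 = $3,549.60
Total = $3,551.47 + $3,549.60 = $7,101.07

$7,101.07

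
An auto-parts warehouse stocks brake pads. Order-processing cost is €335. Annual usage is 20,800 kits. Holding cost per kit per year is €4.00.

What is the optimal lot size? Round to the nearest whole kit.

1,867 kits

Optimal lot size Q* = (2 × 20,800 × €335 / €4)^½ ≈ 1,866.55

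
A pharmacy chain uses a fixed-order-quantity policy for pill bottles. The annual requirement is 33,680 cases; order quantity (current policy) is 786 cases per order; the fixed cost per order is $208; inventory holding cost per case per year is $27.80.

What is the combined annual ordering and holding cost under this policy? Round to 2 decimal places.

$19,838.17

Orders/yr = 33,680/786 = 42.850; ordering cost = 42.850 × $208 = $8,912.77
Average inventory = 786/2 = 393; holding cost = 393 × $27.8 = $10,925.40
Total = $8,912.77 + $10,925.40 = $19,838.17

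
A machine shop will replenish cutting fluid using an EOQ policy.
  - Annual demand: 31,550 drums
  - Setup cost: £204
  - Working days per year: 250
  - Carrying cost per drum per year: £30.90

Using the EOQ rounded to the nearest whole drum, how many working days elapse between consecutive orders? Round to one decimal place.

5.1 days

Optimal lot size Q* = (2 × 31,550 × £204 / £30.9)^½ ≈ 645.43 → Q = 645 drums
T = Q/D × 250 days = 645/31,550 × 250 = 5.111 days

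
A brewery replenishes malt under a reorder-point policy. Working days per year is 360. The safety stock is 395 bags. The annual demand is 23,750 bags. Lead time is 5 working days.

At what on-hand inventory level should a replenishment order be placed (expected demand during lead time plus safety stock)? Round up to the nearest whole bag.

Daily demand d = 23,750 / 360 = 65.972 bags/day
Demand during lead time = 65.972 × 5 = 329.86
Reorder point = 329.86 + 395 = 724.86 → round up

725 bags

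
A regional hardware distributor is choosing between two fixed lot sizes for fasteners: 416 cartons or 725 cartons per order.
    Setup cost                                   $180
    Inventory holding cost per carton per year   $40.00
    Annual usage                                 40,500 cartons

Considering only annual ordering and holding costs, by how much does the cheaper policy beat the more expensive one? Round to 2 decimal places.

Annual cost at Q: ordering D·S/Q plus holding Q·H/2.
TC(416) = (40,500/416)×180 + (416/2)×40 = $25,844.04
TC(725) = (40,500/725)×180 + (725/2)×40 = $24,555.17
|ΔTC| = |$25,844.04 − $24,555.17| = $1,288.87

$1,288.87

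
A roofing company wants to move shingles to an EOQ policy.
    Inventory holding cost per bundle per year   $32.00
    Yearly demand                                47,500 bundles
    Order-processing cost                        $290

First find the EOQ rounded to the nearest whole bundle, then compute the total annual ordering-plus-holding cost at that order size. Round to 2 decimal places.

$29,691.75

2DS/H = 2·47,500·290/32 = 860,937.50
EOQ = √860,937.50 ≈ 927.87 → Q = 928 bundles
Annual ordering cost = (D/Q)·S = (47,500/928) × 290 = $14,843.75
Annual holding cost  = (Q/2)·H = (928/2) × 32 = $14,848.00
Total = $14,843.75 + $14,848.00 = $29,691.75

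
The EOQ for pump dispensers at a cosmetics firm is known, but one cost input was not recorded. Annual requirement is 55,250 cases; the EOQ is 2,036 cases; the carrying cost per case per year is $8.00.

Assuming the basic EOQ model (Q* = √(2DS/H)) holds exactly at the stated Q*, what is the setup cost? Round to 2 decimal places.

$300.11

Since Q* = (2DS/H)^½, squaring gives Q*²·H = 2DS.
S = Q²H / (2D) = 2,036² × 8 / (2 × 55,250) = 300.1119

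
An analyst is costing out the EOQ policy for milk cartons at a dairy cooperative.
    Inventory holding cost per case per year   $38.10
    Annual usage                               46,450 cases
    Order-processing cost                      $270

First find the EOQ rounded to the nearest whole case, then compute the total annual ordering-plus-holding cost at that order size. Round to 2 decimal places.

EOQ = √(2DS/H) = √(2 × 46,450 × 270 / 38.1)
    = √(658,346.46) ≈ 811.39 → Q = 811 cases
Orders/yr = 46,450/811 = 57.275; ordering cost = 57.275 × $270 = $15,464.24
Average inventory = 811/2 = 405.5; holding cost = 405.5 × $38.1 = $15,449.55
Total = $15,464.24 + $15,449.55 = $30,913.79

$30,913.79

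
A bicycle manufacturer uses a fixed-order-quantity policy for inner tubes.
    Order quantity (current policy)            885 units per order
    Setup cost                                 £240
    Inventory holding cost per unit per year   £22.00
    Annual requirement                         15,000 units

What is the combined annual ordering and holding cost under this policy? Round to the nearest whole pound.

£13,803

Orders/yr = 15,000/885 = 16.949; ordering cost = 16.949 × £240 = £4,067.80
Average inventory = 885/2 = 442.5; holding cost = 442.5 × £22 = £9,735.00
Total = £4,067.80 + £9,735.00 = £13,802.80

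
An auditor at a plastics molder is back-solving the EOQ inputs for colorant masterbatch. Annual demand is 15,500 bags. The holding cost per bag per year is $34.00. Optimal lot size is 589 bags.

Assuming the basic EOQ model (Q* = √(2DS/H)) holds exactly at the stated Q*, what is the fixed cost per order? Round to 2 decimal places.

Since Q* = (2DS/H)^½, squaring gives Q*²·H = 2DS.
S = Q²H / (2D) = 589² × 34 / (2 × 15,500) = 380.4940

$380.49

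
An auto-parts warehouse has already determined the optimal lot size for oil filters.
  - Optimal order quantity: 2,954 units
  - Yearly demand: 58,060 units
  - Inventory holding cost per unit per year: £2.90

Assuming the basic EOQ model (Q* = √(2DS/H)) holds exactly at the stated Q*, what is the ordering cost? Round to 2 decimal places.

Since Q* = (2DS/H)^½, squaring gives Q*²·H = 2DS.
S = Q²H / (2D) = 2,954² × 2.9 / (2 × 58,060) = 217.9275

£217.93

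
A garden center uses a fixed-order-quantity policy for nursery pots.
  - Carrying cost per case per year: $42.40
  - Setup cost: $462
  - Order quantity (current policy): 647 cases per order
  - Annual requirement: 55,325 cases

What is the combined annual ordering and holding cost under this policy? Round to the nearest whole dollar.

Orders/yr = 55,325/647 = 85.510; ordering cost = 85.510 × $462 = $39,505.64
Average inventory = 647/2 = 323.5; holding cost = 323.5 × $42.4 = $13,716.40
Total = $39,505.64 + $13,716.40 = $53,222.04

$53,222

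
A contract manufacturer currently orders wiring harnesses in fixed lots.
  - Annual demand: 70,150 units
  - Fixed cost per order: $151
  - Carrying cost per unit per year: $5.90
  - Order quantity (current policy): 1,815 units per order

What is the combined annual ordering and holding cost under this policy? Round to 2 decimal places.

$11,190.42

Ordering: D/Q × S = 70,150/1,815 × $151 = $5,836.17
Holding:  Q/2 × H = 1,815/2 × $5.9 = $5,354.25
Total = $5,836.17 + $5,354.25 = $11,190.42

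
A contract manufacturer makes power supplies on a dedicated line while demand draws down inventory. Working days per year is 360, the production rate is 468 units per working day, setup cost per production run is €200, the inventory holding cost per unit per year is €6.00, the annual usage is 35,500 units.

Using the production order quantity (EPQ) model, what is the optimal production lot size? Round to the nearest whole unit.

d = 35,500/360 = 98.6111 units/day;  effective holding cost H(1 − d/p) = 6·(1 − 98.6111/468) = 4.73575
Q* = √(2DS / H_eff) = √(2·35,500·200 / 4.73575) ≈ 1,731.61

1,732 units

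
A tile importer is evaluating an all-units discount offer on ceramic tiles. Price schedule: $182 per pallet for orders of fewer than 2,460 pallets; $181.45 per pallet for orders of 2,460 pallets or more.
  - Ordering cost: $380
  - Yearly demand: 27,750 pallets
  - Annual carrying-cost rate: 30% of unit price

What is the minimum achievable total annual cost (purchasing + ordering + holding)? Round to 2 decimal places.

$5,084,433.97

H₁ = 30%×$182 = $54.6000;  H₂ = 30%×$181.45 = $54.4350
EOQ₁ = √(2×27,750×380/54.6000) = 621.50  (< 2,460, feasible at tier 1)
EOQ₂ = √(2×27,750×380/54.4350) = 622.44  (< 2,460 → use Q = 2,460 at tier-2 price)
TC(tier 1 (EOQ₁), Q≈621.5) = $5,084,433.97
TC(tier 2, Q≈2,460.0) = $5,106,479.14
Minimum at tier 1 (EOQ₁): $5,084,433.97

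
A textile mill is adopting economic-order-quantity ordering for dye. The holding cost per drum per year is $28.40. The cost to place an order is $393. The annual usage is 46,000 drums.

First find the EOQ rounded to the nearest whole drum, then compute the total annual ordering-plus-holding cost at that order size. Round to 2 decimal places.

Optimal lot size Q* = (2 × 46,000 × $393 / $28.4)^½ ≈ 1,128.32 → Q = 1,128 drums
Orders/yr = 46,000/1,128 = 40.780; ordering cost = 40.780 × $393 = $16,026.60
Average inventory = 1,128/2 = 564; holding cost = 564 × $28.4 = $16,017.60
Total = $16,026.60 + $16,017.60 = $32,044.20

$32,044.20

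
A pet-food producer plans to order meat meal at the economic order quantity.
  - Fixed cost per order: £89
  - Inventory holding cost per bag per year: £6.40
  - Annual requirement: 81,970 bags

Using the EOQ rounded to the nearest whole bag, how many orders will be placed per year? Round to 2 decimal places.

EOQ = √(2DS/H) = √(2 × 81,970 × 89 / 6.4)
    = √(2,279,790.62) ≈ 1,509.90 → Q = 1,510
Orders per year = D/Q = 81,970 / 1,510 = 54.285

54.28 orders per year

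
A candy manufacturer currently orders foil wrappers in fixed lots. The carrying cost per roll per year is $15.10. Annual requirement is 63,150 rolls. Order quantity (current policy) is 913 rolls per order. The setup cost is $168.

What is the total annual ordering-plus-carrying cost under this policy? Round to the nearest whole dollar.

Ordering: D/Q × S = 63,150/913 × $168 = $11,620.15
Holding:  Q/2 × H = 913/2 × $15.1 = $6,893.15
Total = $11,620.15 + $6,893.15 = $18,513.30

$18,513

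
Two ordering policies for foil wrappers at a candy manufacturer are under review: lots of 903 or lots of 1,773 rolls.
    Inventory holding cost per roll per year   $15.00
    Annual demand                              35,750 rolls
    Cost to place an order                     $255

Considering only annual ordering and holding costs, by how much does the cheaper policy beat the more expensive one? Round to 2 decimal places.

TC(Q) = (D/Q)S + (Q/2)H
TC(903) = (35,750/903)×255 + (903/2)×15 = $16,868.01
TC(1,773) = (35,750/1,773)×255 + (1,773/2)×15 = $18,439.21
Cheaper: Q = 903.  Difference = $1,571.19

$1,571.19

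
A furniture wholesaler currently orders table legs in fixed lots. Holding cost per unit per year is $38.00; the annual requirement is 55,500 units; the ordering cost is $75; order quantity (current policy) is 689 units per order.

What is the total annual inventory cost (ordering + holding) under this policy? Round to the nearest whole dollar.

Orders/yr = 55,500/689 = 80.552; ordering cost = 80.552 × $75 = $6,041.36
Average inventory = 689/2 = 344.5; holding cost = 344.5 × $38 = $13,091.00
Total = $6,041.36 + $13,091.00 = $19,132.36

$19,132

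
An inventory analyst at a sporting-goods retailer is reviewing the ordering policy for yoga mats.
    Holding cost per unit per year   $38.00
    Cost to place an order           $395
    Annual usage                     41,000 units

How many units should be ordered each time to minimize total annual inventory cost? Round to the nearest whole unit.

923 units

Optimal lot size Q* = (2 × 41,000 × $395 / $38)^½ ≈ 923.24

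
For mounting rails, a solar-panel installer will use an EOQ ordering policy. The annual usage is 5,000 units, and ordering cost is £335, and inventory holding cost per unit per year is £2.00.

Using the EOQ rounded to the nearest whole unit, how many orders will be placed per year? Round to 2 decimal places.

3.86 orders per year

Optimal lot size Q* = (2 × 5,000 × £335 / £2)^½ ≈ 1,294.22 → Q = 1,294
Orders per year = D/Q = 5,000 / 1,294 = 3.864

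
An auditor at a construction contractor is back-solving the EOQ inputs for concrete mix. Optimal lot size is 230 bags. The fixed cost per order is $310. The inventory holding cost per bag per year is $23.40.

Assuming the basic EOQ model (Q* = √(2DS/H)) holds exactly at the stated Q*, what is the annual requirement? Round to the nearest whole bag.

1,997 bags per year

EOQ relation: Q² = 2DS/H, so rearrange for the unknown.
D = Q²H / (2S) = 230² × 23.4 / (2 × 310) = 1,996.55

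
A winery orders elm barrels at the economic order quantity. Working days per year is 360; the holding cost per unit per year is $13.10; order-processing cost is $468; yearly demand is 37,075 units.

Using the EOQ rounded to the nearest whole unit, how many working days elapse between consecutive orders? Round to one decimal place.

15.8 days

Q* = √(2·D·S / H) = √(2·37,075·468 / 13.1) = √2,649,022.9 ≈ 1,627.58 → Q = 1,628 units
Cycle time = (working days × Q)/D = (360 × 1,628) / 37,075 = 15.808 days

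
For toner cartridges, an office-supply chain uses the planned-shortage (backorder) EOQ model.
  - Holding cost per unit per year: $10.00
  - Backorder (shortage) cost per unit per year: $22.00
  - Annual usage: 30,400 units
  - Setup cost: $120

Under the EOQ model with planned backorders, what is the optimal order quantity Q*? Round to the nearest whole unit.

1,030 units

Q* = √(2DS/H) · √((H + b)/b)
   = √(2 × 30,400 × 120 / 10) · √((10 + 22) / 22)
   = 854.166 × 1.2060 ≈ 1,030.16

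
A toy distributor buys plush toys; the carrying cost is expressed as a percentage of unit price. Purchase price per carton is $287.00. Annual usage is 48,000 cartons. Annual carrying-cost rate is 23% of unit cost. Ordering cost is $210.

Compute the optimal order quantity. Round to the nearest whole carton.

553 cartons

H = i·C = 0.23 × $287 = $66.0100 per carton-year
EOQ = √(2DS/H) = √(2 × 48,000 × 210 / 66.01)
    = √(305,408.27) ≈ 552.64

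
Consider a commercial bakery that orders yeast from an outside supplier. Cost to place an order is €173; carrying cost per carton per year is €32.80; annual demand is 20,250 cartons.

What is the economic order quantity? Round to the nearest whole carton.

462 cartons

Optimal lot size Q* = (2 × 20,250 × €173 / €32.8)^½ ≈ 462.18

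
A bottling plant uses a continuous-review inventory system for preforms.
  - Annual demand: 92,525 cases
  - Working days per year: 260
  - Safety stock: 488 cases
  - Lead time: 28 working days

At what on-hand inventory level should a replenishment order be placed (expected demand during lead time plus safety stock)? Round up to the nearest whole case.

10,453 cases

Daily demand d = 92,525 / 260 = 355.865 cases/day
Demand during lead time = 355.865 × 28 = 9,964.23
Reorder point = 9,964.23 + 488 = 10,452.23 → round up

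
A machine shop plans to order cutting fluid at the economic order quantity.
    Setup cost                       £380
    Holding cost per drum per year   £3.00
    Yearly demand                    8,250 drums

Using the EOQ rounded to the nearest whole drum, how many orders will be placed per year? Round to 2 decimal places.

Optimal lot size Q* = (2 × 8,250 × £380 / £3)^½ ≈ 1,445.68 → Q = 1,446
Orders per year = D/Q = 8,250 / 1,446 = 5.705

5.71 orders per year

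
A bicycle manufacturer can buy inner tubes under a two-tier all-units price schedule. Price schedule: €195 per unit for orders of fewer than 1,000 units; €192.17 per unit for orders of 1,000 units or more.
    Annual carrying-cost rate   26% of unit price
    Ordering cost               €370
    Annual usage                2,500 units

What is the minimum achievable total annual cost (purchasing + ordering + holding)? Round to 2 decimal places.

€497,184.78

H₁ = 26%×€195 = €50.7000;  H₂ = 26%×€192.17 = €49.9642
EOQ₁ = √(2×2,500×370/50.7000) = 191.02  (< 1,000, feasible at tier 1)
EOQ₂ = √(2×2,500×370/49.9642) = 192.42  (< 1,000 → use Q = 1,000 at tier-2 price)
TC(tier 1 (EOQ₁), Q≈191.0) = €497,184.78
TC(tier 2, Q≈1,000.0) = €506,332.10
Minimum at tier 1 (EOQ₁): €497,184.78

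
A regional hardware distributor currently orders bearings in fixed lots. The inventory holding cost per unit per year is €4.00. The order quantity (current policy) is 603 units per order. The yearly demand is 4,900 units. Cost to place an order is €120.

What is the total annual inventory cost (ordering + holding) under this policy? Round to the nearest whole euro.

Ordering: D/Q × S = 4,900/603 × €120 = €975.12
Holding:  Q/2 × H = 603/2 × €4 = €1,206.00
Total = €975.12 + €1,206.00 = €2,181.12

€2,181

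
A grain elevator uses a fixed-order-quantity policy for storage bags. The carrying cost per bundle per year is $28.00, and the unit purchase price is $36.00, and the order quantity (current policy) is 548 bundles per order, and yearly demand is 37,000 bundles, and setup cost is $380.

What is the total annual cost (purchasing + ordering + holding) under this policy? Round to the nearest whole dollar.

$1,365,329

Annual ordering cost = (D/Q)·S = (37,000/548) × 380 = $25,656.93
Annual holding cost  = (Q/2)·H = (548/2) × 28 = $7,672.00
Purchase cost = D·C = 37,000 × 36 = $1,332,000.00
Total = $25,656.93 + $7,672.00 + $1,332,000.00 = $1,365,328.93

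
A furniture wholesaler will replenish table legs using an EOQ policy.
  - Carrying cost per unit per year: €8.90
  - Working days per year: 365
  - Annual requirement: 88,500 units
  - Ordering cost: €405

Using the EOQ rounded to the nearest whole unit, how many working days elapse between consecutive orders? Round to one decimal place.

11.7 days

Optimal lot size Q* = (2 × 88,500 × €405 / €8.9)^½ ≈ 2,838.04 → Q = 2,838 units
T = Q/D × 365 days = 2,838/88,500 × 365 = 11.705 days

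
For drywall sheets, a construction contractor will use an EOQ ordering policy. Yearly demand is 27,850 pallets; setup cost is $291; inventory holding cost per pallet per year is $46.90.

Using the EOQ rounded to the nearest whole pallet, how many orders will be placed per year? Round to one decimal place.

47.4 orders per year

Optimal lot size Q* = (2 × 27,850 × $291 / $46.9)^½ ≈ 587.88 → Q = 588
N = D/Q = 27,850/588 ≈ 47.364 orders/yr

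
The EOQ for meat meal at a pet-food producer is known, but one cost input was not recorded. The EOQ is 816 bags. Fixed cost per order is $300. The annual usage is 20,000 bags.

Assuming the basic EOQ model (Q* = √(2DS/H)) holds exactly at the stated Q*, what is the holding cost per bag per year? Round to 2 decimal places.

$18.02

Since Q* = (2DS/H)^½, squaring gives Q*²·H = 2DS.
H = 2DS / Q² = 2 × 20,000 × 300 / 816² = 18.0219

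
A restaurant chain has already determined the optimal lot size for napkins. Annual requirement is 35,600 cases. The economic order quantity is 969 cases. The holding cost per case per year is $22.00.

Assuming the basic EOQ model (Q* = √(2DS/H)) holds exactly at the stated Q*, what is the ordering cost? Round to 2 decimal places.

$290.13

EOQ relation: Q² = 2DS/H, so rearrange for the unknown.
S = Q²H / (2D) = 969² × 22 / (2 × 35,600) = 290.1284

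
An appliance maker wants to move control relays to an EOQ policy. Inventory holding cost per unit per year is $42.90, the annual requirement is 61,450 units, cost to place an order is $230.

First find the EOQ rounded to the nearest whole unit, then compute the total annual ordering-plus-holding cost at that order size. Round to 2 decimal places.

$34,823.19

2DS/H = 2·61,450·230/42.9 = 658,904.43
EOQ = √658,904.43 ≈ 811.73 → Q = 812 units
Annual ordering cost = (D/Q)·S = (61,450/812) × 230 = $17,405.79
Annual holding cost  = (Q/2)·H = (812/2) × 42.9 = $17,417.40
Total = $17,405.79 + $17,417.40 = $34,823.19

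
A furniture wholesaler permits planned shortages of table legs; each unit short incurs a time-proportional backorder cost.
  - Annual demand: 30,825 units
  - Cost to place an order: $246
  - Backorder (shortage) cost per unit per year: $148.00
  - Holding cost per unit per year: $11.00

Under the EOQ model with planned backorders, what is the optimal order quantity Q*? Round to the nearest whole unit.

Q* = √(2DS/H) · √((H + b)/b)
   = √(2 × 30,825 × 246 / 11) · √((11 + 148) / 148)
   = 1,174.188 × 1.0365 ≈ 1,217.04

1,217 units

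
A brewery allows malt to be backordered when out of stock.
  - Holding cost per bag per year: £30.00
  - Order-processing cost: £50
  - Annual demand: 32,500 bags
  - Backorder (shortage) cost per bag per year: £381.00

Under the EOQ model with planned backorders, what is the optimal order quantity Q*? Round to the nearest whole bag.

Q* = √(2DS/H) · √((H + b)/b)
   = √(2 × 32,500 × 50 / 30) · √((30 + 381) / 381)
   = 329.140 × 1.0386 ≈ 341.85

342 bags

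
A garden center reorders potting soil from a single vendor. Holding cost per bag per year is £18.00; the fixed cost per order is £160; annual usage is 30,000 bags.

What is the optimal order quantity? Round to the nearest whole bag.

EOQ = √(2DS/H) = √(2 × 30,000 × 160 / 18)
    = √(533,333.33) ≈ 730.30

730 bags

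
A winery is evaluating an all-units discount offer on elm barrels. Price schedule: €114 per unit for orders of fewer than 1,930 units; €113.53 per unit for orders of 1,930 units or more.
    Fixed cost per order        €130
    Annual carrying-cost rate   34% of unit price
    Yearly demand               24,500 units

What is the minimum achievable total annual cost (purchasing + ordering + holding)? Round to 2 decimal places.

€2,808,713.09

H₁ = 34%×€114 = €38.7600;  H₂ = 34%×€113.53 = €38.6002
EOQ₁ = √(2×24,500×130/38.7600) = 405.39  (< 1,930, feasible at tier 1)
EOQ₂ = √(2×24,500×130/38.6002) = 406.23  (< 1,930 → use Q = 1,930 at tier-2 price)
TC(tier 1 (EOQ₁), Q≈405.4) = €2,808,713.09
TC(tier 2, Q≈1,930.0) = €2,820,384.45
Minimum at tier 1 (EOQ₁): €2,808,713.09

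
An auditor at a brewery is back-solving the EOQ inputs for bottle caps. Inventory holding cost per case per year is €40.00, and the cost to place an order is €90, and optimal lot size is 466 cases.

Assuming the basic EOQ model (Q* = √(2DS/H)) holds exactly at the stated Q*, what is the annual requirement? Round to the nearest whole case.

48,257 cases per year

EOQ relation: Q² = 2DS/H, so rearrange for the unknown.
D = Q²H / (2S) = 466² × 40 / (2 × 90) = 48,256.89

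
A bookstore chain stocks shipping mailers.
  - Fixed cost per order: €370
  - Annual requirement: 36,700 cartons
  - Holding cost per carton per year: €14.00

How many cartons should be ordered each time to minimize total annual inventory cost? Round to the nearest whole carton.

1,393 cartons

2DS/H = 2·36,700·370/14 = 1,939,857.14
EOQ = √1,939,857.14 ≈ 1,392.79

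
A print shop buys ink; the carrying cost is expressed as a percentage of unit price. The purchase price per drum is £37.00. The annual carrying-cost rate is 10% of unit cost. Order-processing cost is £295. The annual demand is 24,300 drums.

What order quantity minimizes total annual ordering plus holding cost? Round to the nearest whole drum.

1,968 drums

Holding cost per drum per year: H = 10% × £37 = £3.7000
Q* = √(2·D·S / H) = √(2·24,300·295 / 3.7) = √3,874,864.9 ≈ 1,968.47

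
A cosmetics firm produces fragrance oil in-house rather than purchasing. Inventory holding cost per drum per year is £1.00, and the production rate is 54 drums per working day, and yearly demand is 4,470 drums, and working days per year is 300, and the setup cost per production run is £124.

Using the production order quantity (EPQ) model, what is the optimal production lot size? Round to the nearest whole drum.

1,237 drums

Daily demand d = 4,470/300 = 14.900; p = 54; 1 − d/p = 0.72407
EPQ = √(2DS / (H(1 − d/p)))
    = √(2 × 4,470 × 124 / (1 × 0.72407)) ≈ 1,237.34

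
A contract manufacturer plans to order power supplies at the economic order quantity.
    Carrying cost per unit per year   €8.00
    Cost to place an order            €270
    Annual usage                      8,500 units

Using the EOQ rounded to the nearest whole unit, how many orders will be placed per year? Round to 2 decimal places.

11.23 orders per year

2DS/H = 2·8,500·270/8 = 573,750.00
EOQ = √573,750.00 ≈ 757.46 → Q = 757
Orders per year = D/Q = 8,500 / 757 = 11.229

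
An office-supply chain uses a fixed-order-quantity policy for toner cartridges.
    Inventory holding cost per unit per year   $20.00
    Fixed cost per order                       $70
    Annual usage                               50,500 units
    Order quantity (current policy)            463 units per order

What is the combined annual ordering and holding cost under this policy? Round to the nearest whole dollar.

$12,265

Ordering: D/Q × S = 50,500/463 × $70 = $7,634.99
Holding:  Q/2 × H = 463/2 × $20 = $4,630.00
Total = $7,634.99 + $4,630.00 = $12,264.99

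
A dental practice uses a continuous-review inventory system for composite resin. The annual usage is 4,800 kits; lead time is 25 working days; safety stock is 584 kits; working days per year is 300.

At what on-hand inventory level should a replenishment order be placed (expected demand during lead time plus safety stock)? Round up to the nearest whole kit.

984 kits

Daily demand d = 4,800 / 300 = 16.000 kits/day
Demand during lead time = 16.000 × 25 = 400.00
Reorder point = 400.00 + 584 = 984.00 → round up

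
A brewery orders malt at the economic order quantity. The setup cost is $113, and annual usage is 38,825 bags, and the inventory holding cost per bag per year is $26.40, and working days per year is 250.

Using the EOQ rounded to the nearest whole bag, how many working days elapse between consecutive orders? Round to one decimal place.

Optimal lot size Q* = (2 × 38,825 × $113 / $26.4)^½ ≈ 576.51 → Q = 577 bags
T = Q/D × 250 days = 577/38,825 × 250 = 3.715 days

3.7 days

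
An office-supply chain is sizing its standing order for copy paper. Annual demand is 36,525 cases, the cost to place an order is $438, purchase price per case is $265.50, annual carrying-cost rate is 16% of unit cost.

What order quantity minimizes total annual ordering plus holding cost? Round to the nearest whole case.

868 cases

Carrying cost H = $265.5 × 16% = $42.4800/case/yr
2DS/H = 2·36,525·438/42.48 = 753,199.15
EOQ = √753,199.15 ≈ 867.87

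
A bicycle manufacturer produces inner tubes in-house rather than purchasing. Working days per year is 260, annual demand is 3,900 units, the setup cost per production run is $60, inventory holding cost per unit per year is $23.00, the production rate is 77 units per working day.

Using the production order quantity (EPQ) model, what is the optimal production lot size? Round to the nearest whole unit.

Daily demand d = 3,900/260 = 15.000; p = 77; 1 − d/p = 0.80519
EPQ = √(2DS / (H(1 − d/p)))
    = √(2 × 3,900 × 60 / (23 × 0.80519)) ≈ 158.97

159 units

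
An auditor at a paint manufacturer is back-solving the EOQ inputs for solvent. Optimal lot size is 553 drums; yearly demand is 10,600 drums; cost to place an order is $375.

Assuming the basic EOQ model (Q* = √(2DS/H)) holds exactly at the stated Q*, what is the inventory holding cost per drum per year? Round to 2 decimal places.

$26.00

Since Q* = (2DS/H)^½, squaring gives Q*²·H = 2DS.
H = 2DS / Q² = 2 × 10,600 × 375 / 553² = 25.9966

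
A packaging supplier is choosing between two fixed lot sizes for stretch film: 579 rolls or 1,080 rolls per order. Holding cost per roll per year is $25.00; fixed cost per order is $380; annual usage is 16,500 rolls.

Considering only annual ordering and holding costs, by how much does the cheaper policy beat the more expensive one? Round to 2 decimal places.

Annual cost at Q: ordering D·S/Q plus holding Q·H/2.
TC(579) = (16,500/579)×380 + (579/2)×25 = $18,066.52
TC(1,080) = (16,500/1,080)×380 + (1,080/2)×25 = $19,305.56
Lots of 579 are cheaper by $1,239.04.

$1,239.04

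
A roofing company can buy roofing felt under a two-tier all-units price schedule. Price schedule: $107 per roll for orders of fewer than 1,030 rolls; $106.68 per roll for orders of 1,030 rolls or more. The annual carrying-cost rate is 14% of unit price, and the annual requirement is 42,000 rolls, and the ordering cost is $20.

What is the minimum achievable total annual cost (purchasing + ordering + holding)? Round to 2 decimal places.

H₁ = 14%×$107 = $14.9800;  H₂ = 14%×$106.68 = $14.9352
EOQ₁ = √(2×42,000×20/14.9800) = 334.89  (< 1,030, feasible at tier 1)
EOQ₂ = √(2×42,000×20/14.9352) = 335.39  (< 1,030 → use Q = 1,030 at tier-2 price)
TC(tier 1 (EOQ₁), Q≈334.9) = $4,499,016.61
TC(tier 2, Q≈1,030.0) = $4,489,067.16
Minimum at tier 2: $4,489,067.16

$4,489,067.16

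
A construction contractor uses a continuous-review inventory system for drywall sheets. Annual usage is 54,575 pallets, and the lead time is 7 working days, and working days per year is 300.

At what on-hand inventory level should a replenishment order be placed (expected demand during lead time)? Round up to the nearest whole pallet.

1,274 pallets

Daily demand d = 54,575 / 300 = 181.917 pallets/day
Demand during lead time = 181.917 × 7 = 1,273.42
Reorder point = 1,273.42 → round up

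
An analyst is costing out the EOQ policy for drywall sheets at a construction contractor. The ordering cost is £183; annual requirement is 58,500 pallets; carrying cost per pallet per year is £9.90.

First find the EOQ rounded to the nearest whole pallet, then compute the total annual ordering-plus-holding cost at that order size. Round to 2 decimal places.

Optimal lot size Q* = (2 × 58,500 × £183 / £9.9)^½ ≈ 1,470.62 → Q = 1,471 pallets
Ordering: D/Q × S = 58,500/1,471 × £183 = £7,277.70
Holding:  Q/2 × H = 1,471/2 × £9.9 = £7,281.45
Total = £7,277.70 + £7,281.45 = £14,559.15

£14,559.15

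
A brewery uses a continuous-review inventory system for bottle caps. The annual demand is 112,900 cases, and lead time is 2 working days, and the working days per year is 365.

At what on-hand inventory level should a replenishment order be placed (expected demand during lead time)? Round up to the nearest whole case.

619 cases

Daily demand d = 112,900 / 365 = 309.315 cases/day
Demand during lead time = 309.315 × 2 = 618.63
Reorder point = 618.63 → round up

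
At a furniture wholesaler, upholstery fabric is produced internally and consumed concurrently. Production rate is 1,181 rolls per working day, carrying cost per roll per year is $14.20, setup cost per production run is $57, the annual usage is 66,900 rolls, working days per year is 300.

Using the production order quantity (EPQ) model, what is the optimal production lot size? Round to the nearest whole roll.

814 rolls

d = 66,900/300 = 223.0000 rolls/day;  effective holding cost H(1 − d/p) = 14.2·(1 − 223.0000/1181) = 11.51871
Q* = √(2DS / H_eff) = √(2·66,900·57 / 11.51871) ≈ 813.70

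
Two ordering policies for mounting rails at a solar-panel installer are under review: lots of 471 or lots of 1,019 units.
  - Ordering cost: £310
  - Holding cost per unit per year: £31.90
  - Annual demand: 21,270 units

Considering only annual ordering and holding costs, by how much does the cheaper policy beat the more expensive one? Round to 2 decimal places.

£1,211.99

For each Q, cost = (D/Q)·S + (Q/2)·H.
TC(471) = (21,270/471)×310 + (471/2)×31.9 = £21,511.81
TC(1,019) = (21,270/1,019)×310 + (1,019/2)×31.9 = £22,723.81
Lots of 471 are cheaper by £1,211.99.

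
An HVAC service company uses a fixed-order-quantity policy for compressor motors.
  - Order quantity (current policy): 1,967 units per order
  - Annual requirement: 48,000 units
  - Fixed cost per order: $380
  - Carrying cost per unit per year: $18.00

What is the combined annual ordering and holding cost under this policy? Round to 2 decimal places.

Annual ordering cost = (D/Q)·S = (48,000/1,967) × 380 = $9,273.00
Annual holding cost  = (Q/2)·H = (1,967/2) × 18 = $17,703.00
Total = $9,273.00 + $17,703.00 = $26,976.00

$26,976.00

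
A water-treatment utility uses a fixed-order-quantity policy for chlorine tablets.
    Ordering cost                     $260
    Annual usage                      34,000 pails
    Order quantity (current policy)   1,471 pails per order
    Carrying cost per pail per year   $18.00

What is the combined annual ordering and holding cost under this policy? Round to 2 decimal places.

Ordering: D/Q × S = 34,000/1,471 × $260 = $6,009.52
Holding:  Q/2 × H = 1,471/2 × $18 = $13,239.00
Total = $6,009.52 + $13,239.00 = $19,248.52

$19,248.52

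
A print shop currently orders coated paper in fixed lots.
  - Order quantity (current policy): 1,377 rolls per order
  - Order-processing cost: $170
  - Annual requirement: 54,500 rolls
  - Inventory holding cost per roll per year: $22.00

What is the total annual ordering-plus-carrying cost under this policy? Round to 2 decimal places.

$21,875.40

Annual ordering cost = (D/Q)·S = (54,500/1,377) × 170 = $6,728.40
Annual holding cost  = (Q/2)·H = (1,377/2) × 22 = $15,147.00
Total = $6,728.40 + $15,147.00 = $21,875.40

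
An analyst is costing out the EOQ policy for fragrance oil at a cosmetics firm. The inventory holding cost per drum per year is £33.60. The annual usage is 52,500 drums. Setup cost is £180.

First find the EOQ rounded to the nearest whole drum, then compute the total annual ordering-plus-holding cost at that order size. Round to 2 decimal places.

Optimal lot size Q* = (2 × 52,500 × £180 / £33.6)^½ ≈ 750.00 → Q = 750 drums
Annual ordering cost = (D/Q)·S = (52,500/750) × 180 = £12,600.00
Annual holding cost  = (Q/2)·H = (750/2) × 33.6 = £12,600.00
Total = £12,600.00 + £12,600.00 = £25,200.00

£25,200.00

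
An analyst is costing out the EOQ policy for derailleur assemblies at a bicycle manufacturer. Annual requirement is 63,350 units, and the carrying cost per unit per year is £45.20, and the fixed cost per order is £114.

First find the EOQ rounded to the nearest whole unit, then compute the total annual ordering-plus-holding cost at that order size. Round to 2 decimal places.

EOQ = √(2DS/H) = √(2 × 63,350 × 114 / 45.2)
    = √(319,553.10) ≈ 565.29 → Q = 565 units
Ordering: D/Q × S = 63,350/565 × £114 = £12,782.12
Holding:  Q/2 × H = 565/2 × £45.2 = £12,769.00
Total = £12,782.12 + £12,769.00 = £25,551.12

£25,551.12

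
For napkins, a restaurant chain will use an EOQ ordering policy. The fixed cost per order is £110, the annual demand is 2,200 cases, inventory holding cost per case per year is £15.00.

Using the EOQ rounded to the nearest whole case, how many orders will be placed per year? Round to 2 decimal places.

Q* = √(2·D·S / H) = √(2·2,200·110 / 15) = √32,266.7 ≈ 179.63 → Q = 180
Orders per year = D/Q = 2,200 / 180 = 12.222

12.22 orders per year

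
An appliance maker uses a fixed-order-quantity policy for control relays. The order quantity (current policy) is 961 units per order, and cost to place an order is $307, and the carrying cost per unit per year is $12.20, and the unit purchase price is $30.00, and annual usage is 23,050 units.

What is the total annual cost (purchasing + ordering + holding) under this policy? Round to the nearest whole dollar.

Annual ordering cost = (D/Q)·S = (23,050/961) × 307 = $7,363.53
Annual holding cost  = (Q/2)·H = (961/2) × 12.2 = $5,862.10
Purchase cost = D·C = 23,050 × 30 = $691,500.00
Total = $7,363.53 + $5,862.10 + $691,500.00 = $704,725.63

$704,726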